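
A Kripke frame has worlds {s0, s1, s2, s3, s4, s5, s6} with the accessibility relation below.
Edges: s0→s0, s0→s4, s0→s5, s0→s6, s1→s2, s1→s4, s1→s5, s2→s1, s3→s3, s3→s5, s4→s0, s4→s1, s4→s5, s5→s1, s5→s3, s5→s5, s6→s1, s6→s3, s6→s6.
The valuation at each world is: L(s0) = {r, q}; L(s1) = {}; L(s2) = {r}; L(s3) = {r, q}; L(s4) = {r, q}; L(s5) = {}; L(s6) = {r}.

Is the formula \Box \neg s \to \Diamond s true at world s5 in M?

No

At s5: \Box \neg s is true, \Diamond s is false, so \Box \neg s \to \Diamond s is false.
  At s5: \Box \neg s requires \neg s at every successor {s1, s3, s5}.
    At s1: \neg s is true.
    At s3: \neg s is true.
    At s5: \neg s is true.
  So \Box \neg s is true at s5.
  At s5: \Diamond s requires s at some successor in {s1, s3, s5}.
    At s1: s is false.
    At s3: s is false.
    At s5: s is false.
  So \Diamond s is false at s5.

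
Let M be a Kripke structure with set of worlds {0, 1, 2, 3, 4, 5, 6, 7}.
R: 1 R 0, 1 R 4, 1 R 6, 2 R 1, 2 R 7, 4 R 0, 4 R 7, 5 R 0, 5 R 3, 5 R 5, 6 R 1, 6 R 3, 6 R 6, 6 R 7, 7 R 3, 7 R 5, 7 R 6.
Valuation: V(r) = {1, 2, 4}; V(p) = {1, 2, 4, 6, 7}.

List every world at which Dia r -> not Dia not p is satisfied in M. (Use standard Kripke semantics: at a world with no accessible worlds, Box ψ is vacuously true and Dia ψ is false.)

0, 2, 3, 4, 5, 7

Let φ = Dia r -> not Dia not p. Evaluate φ at each world:
  0 (successors ∅): φ is true.
  1 (successors {0, 4, 6}): φ is false.
  2 (successors {1, 7}): φ is true.
  3 (successors ∅): φ is true.
  4 (successors {0, 7}): φ is true.
  5 (successors {0, 3, 5}): φ is true.
  6 (successors {1, 3, 6, 7}): φ is false.
  7 (successors {3, 5, 6}): φ is true.
For instance, at 2:
  At 2: Dia r is true, not Dia not p is true, so Dia r -> not Dia not p is true.
    At 2: Dia r requires r at some successor in {1, 7}.
      r holds at 1, so Dia r is true at 2.
    At 2: Dia not p is false, so not Dia not p is true.
      At 2: Dia not p requires not p at some successor in {1, 7}.
        At 1: not p is false.
        At 7: not p is false.
      So Dia not p is false at 2.
Satisfying worlds: {0, 2, 3, 4, 5, 7}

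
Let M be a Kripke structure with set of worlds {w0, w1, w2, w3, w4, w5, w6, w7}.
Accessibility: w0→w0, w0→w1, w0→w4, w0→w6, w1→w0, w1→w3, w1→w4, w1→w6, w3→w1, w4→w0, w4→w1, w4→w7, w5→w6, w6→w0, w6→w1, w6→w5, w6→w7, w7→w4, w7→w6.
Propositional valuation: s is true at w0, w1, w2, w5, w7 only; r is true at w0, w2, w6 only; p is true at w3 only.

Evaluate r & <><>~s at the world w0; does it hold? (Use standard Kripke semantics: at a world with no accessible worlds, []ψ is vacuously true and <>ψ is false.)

At w0: r is true, <><>~s is true, so r & <><>~s is true.
  At w0: <><>~s requires <>~s at some successor in {w0, w1, w4, w6}.
    <>~s holds at w0, so <><>~s is true at w0.
      At w0: <>~s requires ~s at some successor in {w0, w1, w4, w6}.
        ~s holds at w4, so <>~s is true at w0.

Yes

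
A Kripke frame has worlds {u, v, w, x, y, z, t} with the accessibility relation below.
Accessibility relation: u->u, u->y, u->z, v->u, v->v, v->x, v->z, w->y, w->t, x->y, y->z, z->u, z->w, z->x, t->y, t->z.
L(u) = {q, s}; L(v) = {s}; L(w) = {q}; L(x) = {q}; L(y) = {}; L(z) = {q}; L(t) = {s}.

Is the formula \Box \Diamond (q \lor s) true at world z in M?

No

Recall that \Box ψ holds at a world iff ψ holds at every accessible world, and \Diamond ψ holds iff ψ holds at some accessible world.
At z: \Box \Diamond (q \lor s) requires \Diamond (q \lor s) at every successor {u, w, x}.
  \Diamond (q \lor s) fails at x, so \Box \Diamond (q \lor s) is false at z.
    At x: \Diamond (q \lor s) requires q \lor s at some successor in {y}.
      At y: q \lor s is false.
    So \Diamond (q \lor s) is false at x.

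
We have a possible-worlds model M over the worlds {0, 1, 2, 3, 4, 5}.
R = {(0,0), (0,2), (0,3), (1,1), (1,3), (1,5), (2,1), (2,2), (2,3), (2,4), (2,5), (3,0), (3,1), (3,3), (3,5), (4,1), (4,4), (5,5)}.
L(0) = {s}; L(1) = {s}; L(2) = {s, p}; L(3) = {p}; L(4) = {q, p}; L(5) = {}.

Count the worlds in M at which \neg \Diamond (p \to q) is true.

Let φ = \neg \Diamond (p \to q). Evaluate φ at each world:
  0 (successors {0, 2, 3}): φ is false.
  1 (successors {1, 3, 5}): φ is false.
  2 (successors {1, 2, 3, 4, 5}): φ is false.
  3 (successors {0, 1, 3, 5}): φ is false.
  4 (successors {1, 4}): φ is false.
  5 (successors {5}): φ is false.
For instance, at 5:
  At 5: \Diamond (p \to q) is true, so \neg \Diamond (p \to q) is false.
    At 5: \Diamond (p \to q) requires p \to q at some successor in {5}.
      p \to q holds at 5, so \Diamond (p \to q) is true at 5.
Satisfying worlds: none.

0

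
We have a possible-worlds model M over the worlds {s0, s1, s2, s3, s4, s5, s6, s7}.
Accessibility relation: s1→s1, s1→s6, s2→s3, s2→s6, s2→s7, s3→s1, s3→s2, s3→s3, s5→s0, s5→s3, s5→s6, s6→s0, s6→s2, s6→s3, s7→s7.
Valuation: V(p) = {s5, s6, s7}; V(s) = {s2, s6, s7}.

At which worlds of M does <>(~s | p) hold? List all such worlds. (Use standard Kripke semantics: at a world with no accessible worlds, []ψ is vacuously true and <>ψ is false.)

Recall that <>ψ holds at a world iff ψ holds at some accessible world.
Let φ = <>(~s | p). Evaluate φ at each world:
  s0 (successors ∅): φ is false.
  s1 (successors {s1, s6}): φ is true.
  s2 (successors {s3, s6, s7}): φ is true.
  s3 (successors {s1, s2, s3}): φ is true.
  s4 (successors ∅): φ is false.
  s5 (successors {s0, s3, s6}): φ is true.
  s6 (successors {s0, s2, s3}): φ is true.
  s7 (successors {s7}): φ is true.
For instance, at s7:
  At s7: <>(~s | p) requires ~s | p at some successor in {s7}.
    ~s | p holds at s7, so <>(~s | p) is true at s7.
Satisfying worlds: {s1, s2, s3, s5, s6, s7}

s1, s2, s3, s5, s6, s7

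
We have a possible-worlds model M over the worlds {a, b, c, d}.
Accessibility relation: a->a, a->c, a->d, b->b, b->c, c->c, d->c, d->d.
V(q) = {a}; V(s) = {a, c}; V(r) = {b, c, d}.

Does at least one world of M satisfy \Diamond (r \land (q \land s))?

No

Recall that \Diamond ψ holds at a world iff ψ holds at some accessible world.
Let φ = \Diamond (r \land (q \land s)). Evaluate φ at each world:
  a (successors {a, c, d}): φ is false.
  b (successors {b, c}): φ is false.
  c (successors {c}): φ is false.
  d (successors {c, d}): φ is false.
For instance, at b:
  At b: \Diamond (r \land (q \land s)) requires r \land (q \land s) at some successor in {b, c}.
    At b: r \land (q \land s) is false.
    At c: r \land (q \land s) is false.
  So \Diamond (r \land (q \land s)) is false at b.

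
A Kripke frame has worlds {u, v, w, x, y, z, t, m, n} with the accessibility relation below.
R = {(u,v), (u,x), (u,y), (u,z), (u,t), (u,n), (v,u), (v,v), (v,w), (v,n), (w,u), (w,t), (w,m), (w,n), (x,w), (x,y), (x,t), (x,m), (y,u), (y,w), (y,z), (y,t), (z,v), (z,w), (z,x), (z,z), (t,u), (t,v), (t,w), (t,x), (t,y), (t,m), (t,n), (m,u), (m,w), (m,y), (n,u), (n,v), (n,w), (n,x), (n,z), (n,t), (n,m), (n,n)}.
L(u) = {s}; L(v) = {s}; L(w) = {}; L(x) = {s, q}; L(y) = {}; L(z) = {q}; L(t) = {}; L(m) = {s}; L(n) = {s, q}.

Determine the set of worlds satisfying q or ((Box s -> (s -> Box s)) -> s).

Let φ = q or ((Box s -> (s -> Box s)) -> s). Evaluate φ at each world:
  u (successors {v, x, y, z, t, n}): φ is true.
  v (successors {u, v, w, n}): φ is true.
  w (successors {u, t, m, n}): φ is false.
  x (successors {w, y, t, m}): φ is true.
  y (successors {u, w, z, t}): φ is false.
  z (successors {v, w, x, z}): φ is true.
  t (successors {u, v, w, x, y, m, n}): φ is false.
  m (successors {u, w, y}): φ is true.
  n (successors {u, v, w, x, z, t, m, n}): φ is true.
For instance, at y:
  At y: q is false, (Box s -> (s -> Box s)) -> s is false, so q or ((Box s -> (s -> Box s)) -> s) is false.
    At y: Box s -> (s -> Box s) is true, s is false, so (Box s -> (s -> Box s)) -> s is false.
      At y: Box s is false, s -> Box s is true, so Box s -> (s -> Box s) is true.
Satisfying worlds: {u, v, x, z, m, n}

u, v, x, z, m, n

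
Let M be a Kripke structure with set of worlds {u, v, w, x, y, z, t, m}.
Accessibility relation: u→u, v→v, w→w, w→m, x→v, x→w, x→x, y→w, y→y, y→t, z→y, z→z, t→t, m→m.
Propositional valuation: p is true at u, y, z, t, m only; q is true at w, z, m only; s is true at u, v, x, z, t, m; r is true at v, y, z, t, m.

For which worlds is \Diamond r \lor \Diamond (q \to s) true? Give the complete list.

u, v, w, x, y, z, t, m

Recall that \Diamond ψ holds at a world iff ψ holds at some accessible world.
Let φ = \Diamond r \lor \Diamond (q \to s). Evaluate φ at each world:
  u (successors {u}): φ is true.
  v (successors {v}): φ is true.
  w (successors {w, m}): φ is true.
  x (successors {v, w, x}): φ is true.
  y (successors {w, y, t}): φ is true.
  z (successors {y, z}): φ is true.
  t (successors {t}): φ is true.
  m (successors {m}): φ is true.
For instance, at v:
  At v: \Diamond r is true, \Diamond (q \to s) is true, so \Diamond r \lor \Diamond (q \to s) is true.
    At v: \Diamond r requires r at some successor in {v}.
      r holds at v, so \Diamond r is true at v.
    At v: \Diamond (q \to s) requires q \to s at some successor in {v}.
      q \to s holds at v, so \Diamond (q \to s) is true at v.
Satisfying worlds: {u, v, w, x, y, z, t, m}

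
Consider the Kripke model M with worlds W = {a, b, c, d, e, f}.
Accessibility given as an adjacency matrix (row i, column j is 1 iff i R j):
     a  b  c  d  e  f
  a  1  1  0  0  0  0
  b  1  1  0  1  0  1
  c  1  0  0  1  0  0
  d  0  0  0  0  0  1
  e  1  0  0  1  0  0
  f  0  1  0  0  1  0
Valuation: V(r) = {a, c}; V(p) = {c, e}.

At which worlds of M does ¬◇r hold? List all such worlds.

Let φ = ¬◇r. Evaluate φ at each world:
  a (successors {a, b}): φ is false.
  b (successors {a, b, d, f}): φ is false.
  c (successors {a, d}): φ is false.
  d (successors {f}): φ is true.
  e (successors {a, d}): φ is false.
  f (successors {b, e}): φ is true.
For instance, at f:
  At f: ◇r is false, so ¬◇r is true.
    At f: ◇r requires r at some successor in {b, e}.
      At b: r is false.
      At e: r is false.
    So ◇r is false at f.
Satisfying worlds: {d, f}

d, f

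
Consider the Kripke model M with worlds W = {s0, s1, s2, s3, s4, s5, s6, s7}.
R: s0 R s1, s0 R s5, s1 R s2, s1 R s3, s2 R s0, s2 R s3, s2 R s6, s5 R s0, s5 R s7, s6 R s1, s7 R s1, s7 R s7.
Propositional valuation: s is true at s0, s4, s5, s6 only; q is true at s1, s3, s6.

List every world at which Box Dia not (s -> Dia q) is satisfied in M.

Let φ = Box Dia not (s -> Dia q). Evaluate φ at each world:
  s0 (successors {s1, s5}): φ is false.
  s1 (successors {s2, s3}): φ is false.
  s2 (successors {s0, s3, s6}): φ is false.
  s3 (successors ∅): φ is true.
  s4 (successors ∅): φ is true.
  s5 (successors {s0, s7}): φ is false.
  s6 (successors {s1}): φ is false.
  s7 (successors {s1, s7}): φ is false.
For instance, at s2:
  At s2: Box Dia not (s -> Dia q) requires Dia not (s -> Dia q) at every successor {s0, s3, s6}.
    Dia not (s -> Dia q) fails at s3, so Box Dia not (s -> Dia q) is false at s2.
      At s3: no accessible worlds, so Dia not (s -> Dia q) is false.
Satisfying worlds: {s3, s4}

s3, s4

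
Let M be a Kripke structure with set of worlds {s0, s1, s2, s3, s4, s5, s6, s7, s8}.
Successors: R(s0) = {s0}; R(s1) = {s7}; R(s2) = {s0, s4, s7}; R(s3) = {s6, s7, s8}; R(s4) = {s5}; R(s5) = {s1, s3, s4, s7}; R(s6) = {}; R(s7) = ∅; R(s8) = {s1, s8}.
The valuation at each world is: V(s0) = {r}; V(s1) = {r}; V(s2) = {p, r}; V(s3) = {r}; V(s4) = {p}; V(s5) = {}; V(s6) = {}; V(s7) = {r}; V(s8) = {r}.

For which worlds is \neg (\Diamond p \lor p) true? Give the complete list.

s0, s1, s3, s6, s7, s8

Recall that \Diamond ψ holds at a world iff ψ holds at some accessible world.
Let φ = \neg (\Diamond p \lor p). Evaluate φ at each world:
  s0 (successors {s0}): φ is true.
  s1 (successors {s7}): φ is true.
  s2 (successors {s0, s4, s7}): φ is false.
  s3 (successors {s6, s7, s8}): φ is true.
  s4 (successors {s5}): φ is false.
  s5 (successors {s1, s3, s4, s7}): φ is false.
  s6 (successors ∅): φ is true.
  s7 (successors ∅): φ is true.
  s8 (successors {s1, s8}): φ is true.
For instance, at s4:
  At s4: \Diamond p \lor p is true, so \neg (\Diamond p \lor p) is false.
    At s4: \Diamond p is false, p is true, so \Diamond p \lor p is true.
      At s4: \Diamond p requires p at some successor in {s5}.
        At s5: p is false.
      So \Diamond p is false at s4.
Satisfying worlds: {s0, s1, s3, s6, s7, s8}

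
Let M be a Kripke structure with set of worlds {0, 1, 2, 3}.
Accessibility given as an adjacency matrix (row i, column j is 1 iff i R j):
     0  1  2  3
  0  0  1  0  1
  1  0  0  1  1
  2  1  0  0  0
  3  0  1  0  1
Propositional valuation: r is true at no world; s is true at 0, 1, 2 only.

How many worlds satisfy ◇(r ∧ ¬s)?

0

Recall that ◇ψ holds at a world iff ψ holds at some accessible world.
Let φ = ◇(r ∧ ¬s). Evaluate φ at each world:
  0 (successors {1, 3}): φ is false.
  1 (successors {2, 3}): φ is false.
  2 (successors {0}): φ is false.
  3 (successors {1, 3}): φ is false.
For instance, at 0:
  At 0: ◇(r ∧ ¬s) requires r ∧ ¬s at some successor in {1, 3}.
    At 1: r ∧ ¬s is false.
    At 3: r ∧ ¬s is false.
  So ◇(r ∧ ¬s) is false at 0.
Satisfying worlds: none.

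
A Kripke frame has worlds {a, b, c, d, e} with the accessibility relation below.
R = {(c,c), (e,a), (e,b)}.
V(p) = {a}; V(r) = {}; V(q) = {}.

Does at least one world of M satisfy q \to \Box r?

Let φ = q \to \Box r. Evaluate φ at each world:
  a (successors ∅): φ is true.
  b (successors ∅): φ is true.
  c (successors {c}): φ is true.
  d (successors ∅): φ is true.
  e (successors {a, b}): φ is true.
Detail at a (witness):
  At a: q is false, \Box r is true, so q \to \Box r is true.
    At a: no accessible worlds, so \Box r holds vacuously.

Yes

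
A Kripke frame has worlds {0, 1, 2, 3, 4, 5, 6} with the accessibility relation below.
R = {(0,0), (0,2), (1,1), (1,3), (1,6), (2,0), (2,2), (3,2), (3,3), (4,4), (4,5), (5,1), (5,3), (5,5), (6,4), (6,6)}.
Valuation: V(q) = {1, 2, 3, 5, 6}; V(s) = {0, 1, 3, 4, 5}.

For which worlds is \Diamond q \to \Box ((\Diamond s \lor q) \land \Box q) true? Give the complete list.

5

Recall that \Box ψ holds at a world iff ψ holds at every accessible world, and \Diamond ψ holds iff ψ holds at some accessible world.
Let φ = \Diamond q \to \Box ((\Diamond s \lor q) \land \Box q). Evaluate φ at each world:
  0 (successors {0, 2}): φ is false.
  1 (successors {1, 3, 6}): φ is false.
  2 (successors {0, 2}): φ is false.
  3 (successors {2, 3}): φ is false.
  4 (successors {4, 5}): φ is false.
  5 (successors {1, 3, 5}): φ is true.
  6 (successors {4, 6}): φ is false.
For instance, at 4:
  At 4: \Diamond q is true, \Box ((\Diamond s \lor q) \land \Box q) is false, so \Diamond q \to \Box ((\Diamond s \lor q) \land \Box q) is false.
    At 4: \Diamond q requires q at some successor in {4, 5}.
      q holds at 5, so \Diamond q is true at 4.
    At 4: \Box ((\Diamond s \lor q) \land \Box q) requires (\Diamond s \lor q) \land \Box q at every successor {4, 5}.
      (\Diamond s \lor q) \land \Box q fails at 4, so \Box ((\Diamond s \lor q) \land \Box q) is false at 4.
Satisfying worlds: {5}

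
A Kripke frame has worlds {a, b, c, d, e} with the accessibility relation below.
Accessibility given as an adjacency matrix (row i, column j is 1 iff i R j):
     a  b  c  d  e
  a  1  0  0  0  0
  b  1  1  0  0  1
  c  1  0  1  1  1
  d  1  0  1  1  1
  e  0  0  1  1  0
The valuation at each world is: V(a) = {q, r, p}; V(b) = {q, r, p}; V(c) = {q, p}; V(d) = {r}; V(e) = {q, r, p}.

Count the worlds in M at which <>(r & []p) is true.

4

Let φ = <>(r & []p). Evaluate φ at each world:
  a (successors {a}): φ is true.
  b (successors {a, b, e}): φ is true.
  c (successors {a, c, d, e}): φ is true.
  d (successors {a, c, d, e}): φ is true.
  e (successors {c, d}): φ is false.
For instance, at a:
  At a: <>(r & []p) requires r & []p at some successor in {a}.
    r & []p holds at a, so <>(r & []p) is true at a.
      At a: r is true, []p is true, so r & []p is true.
Satisfying worlds: {a, b, c, d}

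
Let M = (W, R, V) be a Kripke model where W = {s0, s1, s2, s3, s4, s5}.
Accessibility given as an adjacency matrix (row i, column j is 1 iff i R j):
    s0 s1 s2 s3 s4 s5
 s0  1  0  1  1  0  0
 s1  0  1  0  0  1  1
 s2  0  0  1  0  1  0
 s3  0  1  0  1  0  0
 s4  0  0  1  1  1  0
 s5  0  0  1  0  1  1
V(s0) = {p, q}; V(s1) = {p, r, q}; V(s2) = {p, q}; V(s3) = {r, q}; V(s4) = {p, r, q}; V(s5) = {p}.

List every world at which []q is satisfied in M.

s0, s2, s3, s4

Recall that []ψ holds at a world iff ψ holds at every accessible world, and <>ψ holds iff ψ holds at some accessible world.
Let φ = []q. Evaluate φ at each world:
  s0 (successors {s0, s2, s3}): φ is true.
  s1 (successors {s1, s4, s5}): φ is false.
  s2 (successors {s2, s4}): φ is true.
  s3 (successors {s1, s3}): φ is true.
  s4 (successors {s2, s3, s4}): φ is true.
  s5 (successors {s2, s4, s5}): φ is false.
For instance, at s0:
  At s0: []q requires q at every successor {s0, s2, s3}.
    At s0: q is true.
    At s2: q is true.
    At s3: q is true.
  So []q is true at s0.
Satisfying worlds: {s0, s2, s3, s4}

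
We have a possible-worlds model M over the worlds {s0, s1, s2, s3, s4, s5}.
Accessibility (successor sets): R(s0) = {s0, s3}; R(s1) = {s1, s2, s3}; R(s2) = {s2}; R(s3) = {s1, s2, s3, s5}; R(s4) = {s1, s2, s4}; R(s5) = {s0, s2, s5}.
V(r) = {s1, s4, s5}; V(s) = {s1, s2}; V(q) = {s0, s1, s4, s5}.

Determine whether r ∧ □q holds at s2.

At s2: r is false, □q is false, so r ∧ □q is false.
  At s2: □q requires q at every successor {s2}.
    q fails at s2, so □q is false at s2.

No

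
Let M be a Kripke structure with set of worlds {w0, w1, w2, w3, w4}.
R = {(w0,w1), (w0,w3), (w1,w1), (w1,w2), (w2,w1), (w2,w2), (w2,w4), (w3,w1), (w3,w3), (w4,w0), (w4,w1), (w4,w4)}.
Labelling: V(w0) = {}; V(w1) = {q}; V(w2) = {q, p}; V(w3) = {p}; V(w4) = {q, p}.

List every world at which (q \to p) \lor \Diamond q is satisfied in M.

Let φ = (q \to p) \lor \Diamond q. Evaluate φ at each world:
  w0 (successors {w1, w3}): φ is true.
  w1 (successors {w1, w2}): φ is true.
  w2 (successors {w1, w2, w4}): φ is true.
  w3 (successors {w1, w3}): φ is true.
  w4 (successors {w0, w1, w4}): φ is true.
For instance, at w4:
  At w4: q \to p is true, \Diamond q is true, so (q \to p) \lor \Diamond q is true.
    At w4: \Diamond q requires q at some successor in {w0, w1, w4}.
      q holds at w1, so \Diamond q is true at w4.
Satisfying worlds: {w0, w1, w2, w3, w4}

w0, w1, w2, w3, w4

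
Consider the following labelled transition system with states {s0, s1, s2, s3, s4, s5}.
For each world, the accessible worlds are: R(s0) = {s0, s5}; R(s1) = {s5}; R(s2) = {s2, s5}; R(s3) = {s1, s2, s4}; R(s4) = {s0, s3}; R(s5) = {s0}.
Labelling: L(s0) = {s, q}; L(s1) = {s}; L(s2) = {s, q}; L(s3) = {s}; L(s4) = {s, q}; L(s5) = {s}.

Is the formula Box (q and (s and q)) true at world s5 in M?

Recall that Box ψ holds at a world iff ψ holds at every accessible world, and Dia ψ holds iff ψ holds at some accessible world.
At s5: Box (q and (s and q)) requires q and (s and q) at every successor {s0}.
  At s0: q and (s and q) is true.
So Box (q and (s and q)) is true at s5.

Yes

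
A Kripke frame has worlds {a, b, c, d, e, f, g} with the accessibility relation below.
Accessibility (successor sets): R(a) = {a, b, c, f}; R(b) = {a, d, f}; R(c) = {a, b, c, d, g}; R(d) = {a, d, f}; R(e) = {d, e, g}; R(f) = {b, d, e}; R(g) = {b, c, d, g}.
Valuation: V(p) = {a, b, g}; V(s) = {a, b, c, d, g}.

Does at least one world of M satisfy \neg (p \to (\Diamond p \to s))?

No

Let φ = \neg (p \to (\Diamond p \to s)). Evaluate φ at each world:
  a (successors {a, b, c, f}): φ is false.
  b (successors {a, d, f}): φ is false.
  c (successors {a, b, c, d, g}): φ is false.
  d (successors {a, d, f}): φ is false.
  e (successors {d, e, g}): φ is false.
  f (successors {b, d, e}): φ is false.
  g (successors {b, c, d, g}): φ is false.
For instance, at g:
  At g: p \to (\Diamond p \to s) is true, so \neg (p \to (\Diamond p \to s)) is false.
    At g: p is true, \Diamond p \to s is true, so p \to (\Diamond p \to s) is true.
      At g: \Diamond p is true, s is true, so \Diamond p \to s is true.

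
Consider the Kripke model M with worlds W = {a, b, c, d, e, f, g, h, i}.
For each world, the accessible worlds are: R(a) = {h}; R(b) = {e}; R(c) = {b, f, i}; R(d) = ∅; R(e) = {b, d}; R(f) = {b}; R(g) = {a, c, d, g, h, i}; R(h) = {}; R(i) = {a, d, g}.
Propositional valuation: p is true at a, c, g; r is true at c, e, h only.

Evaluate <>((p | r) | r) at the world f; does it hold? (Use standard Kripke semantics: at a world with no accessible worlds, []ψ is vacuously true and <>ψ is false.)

No

Recall that <>ψ holds at a world iff ψ holds at some accessible world.
At f: <>((p | r) | r) requires (p | r) | r at some successor in {b}.
  At b: (p | r) | r is false.
So <>((p | r) | r) is false at f.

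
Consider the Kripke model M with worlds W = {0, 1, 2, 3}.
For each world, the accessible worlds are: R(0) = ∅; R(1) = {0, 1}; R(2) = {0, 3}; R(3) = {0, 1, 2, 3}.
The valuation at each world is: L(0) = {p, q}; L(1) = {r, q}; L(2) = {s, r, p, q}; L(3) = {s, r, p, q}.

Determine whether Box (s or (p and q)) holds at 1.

Recall that Box ψ holds at a world iff ψ holds at every accessible world, and Dia ψ holds iff ψ holds at some accessible world.
At 1: Box (s or (p and q)) requires s or (p and q) at every successor {0, 1}.
  s or (p and q) fails at 1, so Box (s or (p and q)) is false at 1.

No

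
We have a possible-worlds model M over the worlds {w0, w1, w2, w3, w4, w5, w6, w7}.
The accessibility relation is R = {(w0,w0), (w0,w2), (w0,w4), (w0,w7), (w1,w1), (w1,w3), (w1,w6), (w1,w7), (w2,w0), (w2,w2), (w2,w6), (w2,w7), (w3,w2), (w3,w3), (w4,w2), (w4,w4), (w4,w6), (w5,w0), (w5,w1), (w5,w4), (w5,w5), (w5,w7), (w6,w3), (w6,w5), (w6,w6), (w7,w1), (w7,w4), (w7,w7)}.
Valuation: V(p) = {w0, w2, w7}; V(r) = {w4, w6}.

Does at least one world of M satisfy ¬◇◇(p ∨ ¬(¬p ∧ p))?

Let φ = ¬◇◇(p ∨ ¬(¬p ∧ p)). Evaluate φ at each world:
  w0 (successors {w0, w2, w4, w7}): φ is false.
  w1 (successors {w1, w3, w6, w7}): φ is false.
  w2 (successors {w0, w2, w6, w7}): φ is false.
  w3 (successors {w2, w3}): φ is false.
  w4 (successors {w2, w4, w6}): φ is false.
  w5 (successors {w0, w1, w4, w5, w7}): φ is false.
  w6 (successors {w3, w5, w6}): φ is false.
  w7 (successors {w1, w4, w7}): φ is false.
For instance, at w1:
  At w1: ◇◇(p ∨ ¬(¬p ∧ p)) is true, so ¬◇◇(p ∨ ¬(¬p ∧ p)) is false.
    At w1: ◇◇(p ∨ ¬(¬p ∧ p)) requires ◇(p ∨ ¬(¬p ∧ p)) at some successor in {w1, w3, w6, w7}.
      ◇(p ∨ ¬(¬p ∧ p)) holds at w1, so ◇◇(p ∨ ¬(¬p ∧ p)) is true at w1.

No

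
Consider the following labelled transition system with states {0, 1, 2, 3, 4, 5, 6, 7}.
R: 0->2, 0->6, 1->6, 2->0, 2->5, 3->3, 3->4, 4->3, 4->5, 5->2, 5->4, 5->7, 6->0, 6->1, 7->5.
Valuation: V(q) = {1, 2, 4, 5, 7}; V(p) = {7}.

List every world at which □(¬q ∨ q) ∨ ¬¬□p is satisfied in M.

0, 1, 2, 3, 4, 5, 6, 7

Recall that □ψ holds at a world iff ψ holds at every accessible world, and ◇ψ holds iff ψ holds at some accessible world.
Let φ = □(¬q ∨ q) ∨ ¬¬□p. Evaluate φ at each world:
  0 (successors {2, 6}): φ is true.
  1 (successors {6}): φ is true.
  2 (successors {0, 5}): φ is true.
  3 (successors {3, 4}): φ is true.
  4 (successors {3, 5}): φ is true.
  5 (successors {2, 4, 7}): φ is true.
  6 (successors {0, 1}): φ is true.
  7 (successors {5}): φ is true.
For instance, at 0:
  At 0: □(¬q ∨ q) is true, ¬¬□p is false, so □(¬q ∨ q) ∨ ¬¬□p is true.
    At 0: □(¬q ∨ q) requires ¬q ∨ q at every successor {2, 6}.
      At 2: ¬q ∨ q is true.
      At 6: ¬q ∨ q is true.
    So □(¬q ∨ q) is true at 0.
    At 0: ¬□p is true, so ¬¬□p is false.
      At 0: □p is false, so ¬□p is true.
Satisfying worlds: {0, 1, 2, 3, 4, 5, 6, 7}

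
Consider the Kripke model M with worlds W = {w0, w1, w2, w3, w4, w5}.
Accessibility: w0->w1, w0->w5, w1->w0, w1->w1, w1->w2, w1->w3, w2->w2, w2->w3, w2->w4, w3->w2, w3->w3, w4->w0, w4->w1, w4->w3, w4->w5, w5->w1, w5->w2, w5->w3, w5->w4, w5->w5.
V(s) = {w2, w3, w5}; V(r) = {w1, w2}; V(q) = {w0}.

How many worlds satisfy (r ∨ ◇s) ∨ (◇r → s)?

6

Recall that ◇ψ holds at a world iff ψ holds at some accessible world.
Let φ = (r ∨ ◇s) ∨ (◇r → s). Evaluate φ at each world:
  w0 (successors {w1, w5}): φ is true.
  w1 (successors {w0, w1, w2, w3}): φ is true.
  w2 (successors {w2, w3, w4}): φ is true.
  w3 (successors {w2, w3}): φ is true.
  w4 (successors {w0, w1, w3, w5}): φ is true.
  w5 (successors {w1, w2, w3, w4, w5}): φ is true.
For instance, at w2:
  At w2: r ∨ ◇s is true, ◇r → s is true, so (r ∨ ◇s) ∨ (◇r → s) is true.
    At w2: r is true, ◇s is true, so r ∨ ◇s is true.
      At w2: ◇s requires s at some successor in {w2, w3, w4}.
        s holds at w2, so ◇s is true at w2.
    At w2: ◇r is true, s is true, so ◇r → s is true.
      At w2: ◇r requires r at some successor in {w2, w3, w4}.
        r holds at w2, so ◇r is true at w2.
Satisfying worlds: {w0, w1, w2, w3, w4, w5}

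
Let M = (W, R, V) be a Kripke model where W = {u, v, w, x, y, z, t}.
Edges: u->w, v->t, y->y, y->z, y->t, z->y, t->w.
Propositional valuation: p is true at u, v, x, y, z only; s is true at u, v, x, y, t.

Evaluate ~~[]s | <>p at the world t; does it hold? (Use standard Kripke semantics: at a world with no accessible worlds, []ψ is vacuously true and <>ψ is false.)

No

At t: ~~[]s is false, <>p is false, so ~~[]s | <>p is false.
  At t: ~[]s is true, so ~~[]s is false.
    At t: []s is false, so ~[]s is true.
      At t: []s requires s at every successor {w}.
        s fails at w, so []s is false at t.
  At t: <>p requires p at some successor in {w}.
    At w: p is false.
  So <>p is false at t.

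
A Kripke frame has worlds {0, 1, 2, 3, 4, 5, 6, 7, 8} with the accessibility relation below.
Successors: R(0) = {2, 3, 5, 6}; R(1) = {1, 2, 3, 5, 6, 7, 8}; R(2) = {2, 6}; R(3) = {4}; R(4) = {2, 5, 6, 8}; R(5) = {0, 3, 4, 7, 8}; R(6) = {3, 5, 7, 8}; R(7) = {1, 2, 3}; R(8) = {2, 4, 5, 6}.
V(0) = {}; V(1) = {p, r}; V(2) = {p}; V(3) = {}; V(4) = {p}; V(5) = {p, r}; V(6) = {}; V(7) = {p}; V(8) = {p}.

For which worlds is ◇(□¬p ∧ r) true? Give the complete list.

none

Let φ = ◇(□¬p ∧ r). Evaluate φ at each world:
  0 (successors {2, 3, 5, 6}): φ is false.
  1 (successors {1, 2, 3, 5, 6, 7, 8}): φ is false.
  2 (successors {2, 6}): φ is false.
  3 (successors {4}): φ is false.
  4 (successors {2, 5, 6, 8}): φ is false.
  5 (successors {0, 3, 4, 7, 8}): φ is false.
  6 (successors {3, 5, 7, 8}): φ is false.
  7 (successors {1, 2, 3}): φ is false.
  8 (successors {2, 4, 5, 6}): φ is false.
For instance, at 4:
  At 4: ◇(□¬p ∧ r) requires □¬p ∧ r at some successor in {2, 5, 6, 8}.
    At 2: □¬p ∧ r is false.
    At 5: □¬p ∧ r is false.
    At 6: □¬p ∧ r is false.
    At 8: □¬p ∧ r is false.
  So ◇(□¬p ∧ r) is false at 4.
Satisfying worlds: none.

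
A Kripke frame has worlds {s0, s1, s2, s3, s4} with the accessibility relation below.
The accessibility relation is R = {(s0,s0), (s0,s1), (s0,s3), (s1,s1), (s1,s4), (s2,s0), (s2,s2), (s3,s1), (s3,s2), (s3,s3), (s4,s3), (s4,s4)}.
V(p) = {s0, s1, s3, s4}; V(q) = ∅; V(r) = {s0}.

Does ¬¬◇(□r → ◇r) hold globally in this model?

Let φ = ¬¬◇(□r → ◇r). Evaluate φ at each world:
  s0 (successors {s0, s1, s3}): φ is true.
  s1 (successors {s1, s4}): φ is true.
  s2 (successors {s0, s2}): φ is true.
  s3 (successors {s1, s2, s3}): φ is true.
  s4 (successors {s3, s4}): φ is true.
For instance, at s0:
  At s0: ¬◇(□r → ◇r) is false, so ¬¬◇(□r → ◇r) is true.
    At s0: ◇(□r → ◇r) is true, so ¬◇(□r → ◇r) is false.
      At s0: ◇(□r → ◇r) requires □r → ◇r at some successor in {s0, s1, s3}.
        □r → ◇r holds at s0, so ◇(□r → ◇r) is true at s0.

Yes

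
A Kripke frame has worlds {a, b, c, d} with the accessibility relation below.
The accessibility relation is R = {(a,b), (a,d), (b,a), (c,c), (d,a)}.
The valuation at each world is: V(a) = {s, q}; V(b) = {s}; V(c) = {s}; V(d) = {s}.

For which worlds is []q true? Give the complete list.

b, d

Recall that []ψ holds at a world iff ψ holds at every accessible world, and <>ψ holds iff ψ holds at some accessible world.
Let φ = []q. Evaluate φ at each world:
  a (successors {b, d}): φ is false.
  b (successors {a}): φ is true.
  c (successors {c}): φ is false.
  d (successors {a}): φ is true.
For instance, at d:
  At d: []q requires q at every successor {a}.
    At a: q is true.
  So []q is true at d.
Satisfying worlds: {b, d}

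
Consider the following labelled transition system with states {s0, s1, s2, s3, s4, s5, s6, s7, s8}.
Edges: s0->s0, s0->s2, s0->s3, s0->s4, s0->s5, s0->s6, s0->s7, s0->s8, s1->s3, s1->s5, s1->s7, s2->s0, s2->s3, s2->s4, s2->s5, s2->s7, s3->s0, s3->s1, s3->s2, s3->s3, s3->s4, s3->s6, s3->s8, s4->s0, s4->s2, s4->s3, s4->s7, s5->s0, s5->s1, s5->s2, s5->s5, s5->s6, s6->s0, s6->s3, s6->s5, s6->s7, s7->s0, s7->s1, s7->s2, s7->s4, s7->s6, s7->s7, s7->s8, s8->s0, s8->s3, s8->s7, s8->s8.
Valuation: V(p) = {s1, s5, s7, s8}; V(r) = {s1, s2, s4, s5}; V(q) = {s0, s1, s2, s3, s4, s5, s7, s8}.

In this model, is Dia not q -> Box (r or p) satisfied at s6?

At s6: Dia not q is false, Box (r or p) is false, so Dia not q -> Box (r or p) is true.
  At s6: Dia not q requires not q at some successor in {s0, s3, s5, s7}.
    At s0: not q is false.
    At s3: not q is false.
    At s5: not q is false.
    At s7: not q is false.
  So Dia not q is false at s6.
  At s6: Box (r or p) requires r or p at every successor {s0, s3, s5, s7}.
    r or p fails at s0, so Box (r or p) is false at s6.

Yes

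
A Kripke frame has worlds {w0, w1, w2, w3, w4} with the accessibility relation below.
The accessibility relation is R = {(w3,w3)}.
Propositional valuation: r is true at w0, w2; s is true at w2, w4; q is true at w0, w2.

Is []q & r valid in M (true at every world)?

No

Let φ = []q & r. Evaluate φ at each world:
  w0 (successors ∅): φ is true.
  w1 (successors ∅): φ is false.
  w2 (successors ∅): φ is true.
  w3 (successors {w3}): φ is false.
  w4 (successors ∅): φ is false.
Detail at w1 (counterexample):
  At w1: []q is true, r is false, so []q & r is false.
    At w1: no accessible worlds, so []q holds vacuously.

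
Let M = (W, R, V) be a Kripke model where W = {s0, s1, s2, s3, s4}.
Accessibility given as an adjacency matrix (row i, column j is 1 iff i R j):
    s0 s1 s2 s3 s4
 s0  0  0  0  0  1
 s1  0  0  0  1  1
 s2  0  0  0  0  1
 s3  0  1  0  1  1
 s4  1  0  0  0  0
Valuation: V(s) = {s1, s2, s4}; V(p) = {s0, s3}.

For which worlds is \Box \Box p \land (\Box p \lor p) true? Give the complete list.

Let φ = \Box \Box p \land (\Box p \lor p). Evaluate φ at each world:
  s0 (successors {s4}): φ is true.
  s1 (successors {s3, s4}): φ is false.
  s2 (successors {s4}): φ is false.
  s3 (successors {s1, s3, s4}): φ is false.
  s4 (successors {s0}): φ is false.
For instance, at s2:
  At s2: \Box \Box p is true, \Box p \lor p is false, so \Box \Box p \land (\Box p \lor p) is false.
    At s2: \Box \Box p requires \Box p at every successor {s4}.
      At s4: \Box p is true.
    So \Box \Box p is true at s2.
    At s2: \Box p is false, p is false, so \Box p \lor p is false.
      At s2: \Box p requires p at every successor {s4}.
        p fails at s4, so \Box p is false at s2.
Satisfying worlds: {s0}

s0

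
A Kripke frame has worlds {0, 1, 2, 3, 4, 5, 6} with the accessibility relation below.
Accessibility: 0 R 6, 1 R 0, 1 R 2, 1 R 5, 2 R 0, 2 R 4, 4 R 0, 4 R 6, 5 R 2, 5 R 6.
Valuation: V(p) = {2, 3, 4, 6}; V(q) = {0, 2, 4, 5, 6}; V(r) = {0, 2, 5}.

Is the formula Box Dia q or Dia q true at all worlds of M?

Recall that Box ψ holds at a world iff ψ holds at every accessible world, and Dia ψ holds iff ψ holds at some accessible world.
Let φ = Box Dia q or Dia q. Evaluate φ at each world:
  0 (successors {6}): φ is true.
  1 (successors {0, 2, 5}): φ is true.
  2 (successors {0, 4}): φ is true.
  3 (successors ∅): φ is true.
  4 (successors {0, 6}): φ is true.
  5 (successors {2, 6}): φ is true.
  6 (successors ∅): φ is true.
For instance, at 2:
  At 2: Box Dia q is true, Dia q is true, so Box Dia q or Dia q is true.
    At 2: Box Dia q requires Dia q at every successor {0, 4}.
      At 0: Dia q is true.
      At 4: Dia q is true.
    So Box Dia q is true at 2.
    At 2: Dia q requires q at some successor in {0, 4}.
      q holds at 0, so Dia q is true at 2.

Yes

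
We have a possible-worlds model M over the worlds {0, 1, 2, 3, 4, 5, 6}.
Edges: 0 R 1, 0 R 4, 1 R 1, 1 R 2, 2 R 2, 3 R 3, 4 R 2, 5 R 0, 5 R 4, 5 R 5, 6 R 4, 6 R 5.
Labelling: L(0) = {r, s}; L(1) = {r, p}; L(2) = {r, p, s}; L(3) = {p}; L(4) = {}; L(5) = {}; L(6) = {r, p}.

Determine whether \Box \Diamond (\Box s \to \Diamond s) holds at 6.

Yes

At 6: \Box \Diamond (\Box s \to \Diamond s) requires \Diamond (\Box s \to \Diamond s) at every successor {4, 5}.
    At 4: \Diamond (\Box s \to \Diamond s) requires \Box s \to \Diamond s at some successor in {2}.
      \Box s \to \Diamond s holds at 2, so \Diamond (\Box s \to \Diamond s) is true at 4.
    At 5: \Diamond (\Box s \to \Diamond s) requires \Box s \to \Diamond s at some successor in {0, 4, 5}.
      \Box s \to \Diamond s holds at 0, so \Diamond (\Box s \to \Diamond s) is true at 5.
So \Box \Diamond (\Box s \to \Diamond s) is true at 6.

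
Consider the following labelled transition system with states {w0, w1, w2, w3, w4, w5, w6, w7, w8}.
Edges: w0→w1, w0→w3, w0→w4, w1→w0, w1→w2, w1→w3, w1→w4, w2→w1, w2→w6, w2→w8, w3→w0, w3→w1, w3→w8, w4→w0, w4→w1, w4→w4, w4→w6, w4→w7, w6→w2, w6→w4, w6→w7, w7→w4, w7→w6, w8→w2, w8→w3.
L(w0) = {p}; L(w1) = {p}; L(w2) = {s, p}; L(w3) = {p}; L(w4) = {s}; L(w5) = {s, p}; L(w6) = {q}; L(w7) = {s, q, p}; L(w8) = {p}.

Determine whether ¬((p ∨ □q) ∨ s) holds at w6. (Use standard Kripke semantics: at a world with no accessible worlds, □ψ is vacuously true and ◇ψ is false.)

At w6: (p ∨ □q) ∨ s is false, so ¬((p ∨ □q) ∨ s) is true.
  At w6: p ∨ □q is false, s is false, so (p ∨ □q) ∨ s is false.
    At w6: p is false, □q is false, so p ∨ □q is false.
      At w6: □q requires q at every successor {w2, w4, w7}.
        q fails at w2, so □q is false at w6.

Yes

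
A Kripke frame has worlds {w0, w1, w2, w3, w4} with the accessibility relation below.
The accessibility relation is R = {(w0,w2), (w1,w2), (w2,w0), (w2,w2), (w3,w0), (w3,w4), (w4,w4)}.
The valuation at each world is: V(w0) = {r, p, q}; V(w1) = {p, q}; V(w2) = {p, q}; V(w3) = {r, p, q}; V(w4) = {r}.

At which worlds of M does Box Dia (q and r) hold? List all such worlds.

Recall that Box ψ holds at a world iff ψ holds at every accessible world, and Dia ψ holds iff ψ holds at some accessible world.
Let φ = Box Dia (q and r). Evaluate φ at each world:
  w0 (successors {w2}): φ is true.
  w1 (successors {w2}): φ is true.
  w2 (successors {w0, w2}): φ is false.
  w3 (successors {w0, w4}): φ is false.
  w4 (successors {w4}): φ is false.
For instance, at w2:
  At w2: Box Dia (q and r) requires Dia (q and r) at every successor {w0, w2}.
    Dia (q and r) fails at w0, so Box Dia (q and r) is false at w2.
      At w0: Dia (q and r) requires q and r at some successor in {w2}.
        At w2: q and r is false.
      So Dia (q and r) is false at w0.
Satisfying worlds: {w0, w1}

w0, w1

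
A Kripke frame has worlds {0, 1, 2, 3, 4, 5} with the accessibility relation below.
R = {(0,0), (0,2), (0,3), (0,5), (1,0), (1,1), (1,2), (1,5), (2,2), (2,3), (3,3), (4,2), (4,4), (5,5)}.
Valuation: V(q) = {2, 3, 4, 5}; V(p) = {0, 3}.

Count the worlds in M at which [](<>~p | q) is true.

Recall that []ψ holds at a world iff ψ holds at every accessible world, and <>ψ holds iff ψ holds at some accessible world.
Let φ = [](<>~p | q). Evaluate φ at each world:
  0 (successors {0, 2, 3, 5}): φ is true.
  1 (successors {0, 1, 2, 5}): φ is true.
  2 (successors {2, 3}): φ is true.
  3 (successors {3}): φ is true.
  4 (successors {2, 4}): φ is true.
  5 (successors {5}): φ is true.
For instance, at 2:
  At 2: [](<>~p | q) requires <>~p | q at every successor {2, 3}.
      At 2: <>~p is true, q is true, so <>~p | q is true.
      At 3: <>~p is false, q is true, so <>~p | q is true.
  So [](<>~p | q) is true at 2.
Satisfying worlds: {0, 1, 2, 3, 4, 5}

6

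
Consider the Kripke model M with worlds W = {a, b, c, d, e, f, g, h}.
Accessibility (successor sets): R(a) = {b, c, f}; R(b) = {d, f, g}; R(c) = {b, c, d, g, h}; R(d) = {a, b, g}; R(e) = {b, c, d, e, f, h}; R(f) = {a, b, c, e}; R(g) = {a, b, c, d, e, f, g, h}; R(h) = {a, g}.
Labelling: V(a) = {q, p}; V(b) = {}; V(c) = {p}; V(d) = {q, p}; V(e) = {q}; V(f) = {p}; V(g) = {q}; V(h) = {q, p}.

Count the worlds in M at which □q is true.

1

Recall that □ψ holds at a world iff ψ holds at every accessible world, and ◇ψ holds iff ψ holds at some accessible world.
Let φ = □q. Evaluate φ at each world:
  a (successors {b, c, f}): φ is false.
  b (successors {d, f, g}): φ is false.
  c (successors {b, c, d, g, h}): φ is false.
  d (successors {a, b, g}): φ is false.
  e (successors {b, c, d, e, f, h}): φ is false.
  f (successors {a, b, c, e}): φ is false.
  g (successors {a, b, c, d, e, f, g, h}): φ is false.
  h (successors {a, g}): φ is true.
For instance, at a:
  At a: □q requires q at every successor {b, c, f}.
    q fails at b, so □q is false at a.
Satisfying worlds: {h}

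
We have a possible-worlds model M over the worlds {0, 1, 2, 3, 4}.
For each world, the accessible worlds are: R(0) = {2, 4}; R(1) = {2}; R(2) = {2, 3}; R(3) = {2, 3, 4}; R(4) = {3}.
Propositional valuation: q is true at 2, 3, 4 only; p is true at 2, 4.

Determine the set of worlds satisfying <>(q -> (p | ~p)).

Let φ = <>(q -> (p | ~p)). Evaluate φ at each world:
  0 (successors {2, 4}): φ is true.
  1 (successors {2}): φ is true.
  2 (successors {2, 3}): φ is true.
  3 (successors {2, 3, 4}): φ is true.
  4 (successors {3}): φ is true.
For instance, at 2:
  At 2: <>(q -> (p | ~p)) requires q -> (p | ~p) at some successor in {2, 3}.
    q -> (p | ~p) holds at 2, so <>(q -> (p | ~p)) is true at 2.
Satisfying worlds: {0, 1, 2, 3, 4}

0, 1, 2, 3, 4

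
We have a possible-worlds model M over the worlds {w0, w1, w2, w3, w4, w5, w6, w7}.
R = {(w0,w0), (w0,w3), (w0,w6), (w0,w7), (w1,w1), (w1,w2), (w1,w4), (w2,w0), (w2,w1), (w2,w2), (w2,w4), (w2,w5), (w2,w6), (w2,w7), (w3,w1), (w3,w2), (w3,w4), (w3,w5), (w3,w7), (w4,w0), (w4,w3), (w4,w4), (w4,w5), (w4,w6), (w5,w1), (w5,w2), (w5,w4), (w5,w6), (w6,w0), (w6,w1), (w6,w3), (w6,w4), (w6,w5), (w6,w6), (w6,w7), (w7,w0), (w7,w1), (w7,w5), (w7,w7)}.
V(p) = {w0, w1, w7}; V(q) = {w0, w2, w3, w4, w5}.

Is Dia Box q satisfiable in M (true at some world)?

No

Recall that Box ψ holds at a world iff ψ holds at every accessible world, and Dia ψ holds iff ψ holds at some accessible world.
Let φ = Dia Box q. Evaluate φ at each world:
  w0 (successors {w0, w3, w6, w7}): φ is false.
  w1 (successors {w1, w2, w4}): φ is false.
  w2 (successors {w0, w1, w2, w4, w5, w6, w7}): φ is false.
  w3 (successors {w1, w2, w4, w5, w7}): φ is false.
  w4 (successors {w0, w3, w4, w5, w6}): φ is false.
  w5 (successors {w1, w2, w4, w6}): φ is false.
  w6 (successors {w0, w1, w3, w4, w5, w6, w7}): φ is false.
  w7 (successors {w0, w1, w5, w7}): φ is false.
For instance, at w4:
  At w4: Dia Box q requires Box q at some successor in {w0, w3, w4, w5, w6}.
    At w0: Box q is false.
    At w3: Box q is false.
    At w4: Box q is false.
    At w5: Box q is false.
    At w6: Box q is false.
  So Dia Box q is false at w4.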